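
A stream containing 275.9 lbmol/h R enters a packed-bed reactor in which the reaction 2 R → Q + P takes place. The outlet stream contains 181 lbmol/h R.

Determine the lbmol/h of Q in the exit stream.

For R: n = n₀ − 2ξ → 181 = 275.9 − 2ξ, giving ξ = 47.45 lbmol/h.
Outlet amounts (n = n₀ + ν ξ):
  R: 275.9 − 2(47.45) = 181
  Q: 0 + 1(47.45) = 47.45
  P: 0 + 1(47.45) = 47.45

47.4 lbmol/h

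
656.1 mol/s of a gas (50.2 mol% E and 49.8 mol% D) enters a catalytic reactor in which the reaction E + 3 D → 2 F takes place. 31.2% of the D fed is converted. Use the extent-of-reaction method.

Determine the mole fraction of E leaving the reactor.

D reacted = 0.312 × 326.7 = 101.9 mol/s; ν_D = −3, so ξ = 101.9/3 = 33.98 mol/s.
Outlet amounts (n = n₀ + ν ξ):
  E: 329.4 − 1(33.98) = 295.4
  D: 326.7 − 3(33.98) = 224.8
  F: 0 + 2(33.98) = 67.96
Total out = 588.1 mol/s; y_E = 295.4 / 588.1 = 0.5022.

0.502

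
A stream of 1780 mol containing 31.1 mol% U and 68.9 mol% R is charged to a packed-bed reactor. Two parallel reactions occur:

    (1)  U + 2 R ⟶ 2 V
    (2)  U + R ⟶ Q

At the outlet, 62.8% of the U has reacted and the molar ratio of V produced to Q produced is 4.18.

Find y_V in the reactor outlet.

Conversion of U: U consumed = 0.628 × 553.6 = 347.6 mol = 1ξ₁ + 1ξ₂.
Selectivity: 2ξ₁ / (1ξ₂) = 4.18 → ξ₁ = 2.09 ξ₂.
Substitute: (1·2.09 + 1) ξ₂ = 347.6 → ξ₂ = 112.5 mol, ξ₁ = 235.1 mol.
Outlet amounts (n = n₀ + Σ ν·ξ):
  U: 553.6 − 1(235.1) − 1(112.5) = 205.9
  R: 1226 − 2(235.1) − 1(112.5) = 643.6
  V: 0 + 2(235.1) = 470.3
  Q: 0 + 1(112.5) = 112.5
Total out = 1432 mol; y_V = 470.3 / 1432 = 0.3283.

0.328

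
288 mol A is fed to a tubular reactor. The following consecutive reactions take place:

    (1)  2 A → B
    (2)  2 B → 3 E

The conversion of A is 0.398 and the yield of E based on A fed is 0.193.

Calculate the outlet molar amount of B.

Conversion of A: A consumed = 2ξ₁ = 0.398 × 288 → ξ₁ = 57.31 mol.
Yield of E: 3ξ₂ / 288 = 0.193 → ξ₂ = 18.53 mol.
Outlet amounts (n = n₀ + Σ ν·ξ):
  A: 288 − 2(57.31) = 173.4
  B: 0 + 1(57.31) − 2(18.53) = 20.26
  E: 0 + 3(18.53) = 55.58

20.3 mol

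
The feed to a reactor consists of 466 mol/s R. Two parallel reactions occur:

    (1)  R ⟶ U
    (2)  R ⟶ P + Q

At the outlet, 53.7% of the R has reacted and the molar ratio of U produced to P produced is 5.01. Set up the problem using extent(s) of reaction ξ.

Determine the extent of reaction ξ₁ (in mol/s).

ξ₁ = 209 mol/s

Conversion of R: R consumed = 0.537 × 466 = 250.2 mol/s = 1ξ₁ + 1ξ₂.
Selectivity: 1ξ₁ / (1ξ₂) = 5.01 → ξ₁ = 5.01 ξ₂.
Substitute: (1·5.01 + 1) ξ₂ = 250.2 → ξ₂ = 41.64 mol/s, ξ₁ = 208.6 mol/s.
Outlet amounts (n = n₀ + Σ ν·ξ):
  R: 466 − 1(208.6) − 1(41.64) = 215.8
  U: 0 + 1(208.6) = 208.6
  P: 0 + 1(41.64) = 41.64
  Q: 0 + 1(41.64) = 41.64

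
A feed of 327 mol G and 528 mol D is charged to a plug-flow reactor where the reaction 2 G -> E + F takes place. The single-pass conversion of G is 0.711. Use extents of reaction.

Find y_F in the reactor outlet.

G reacted = 0.711 × 327 = 232.5 mol; ν_G = −2, so ξ = 232.5/2 = 116.2 mol.
Outlet amounts (n = n₀ + ν ξ):
  G: 327 − 2(116.2) = 94.5
  E: 0 + 1(116.2) = 116.2
  F: 0 + 1(116.2) = 116.2
  D: 528 (inert)
Total out = 855 mol; y_F = 116.2 / 855 = 0.136.

0.136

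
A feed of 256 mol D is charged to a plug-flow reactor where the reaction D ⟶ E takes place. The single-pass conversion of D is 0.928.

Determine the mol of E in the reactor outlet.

238 mol

D reacted = 0.928 × 256 = 237.6 mol; ν_D = −1, so ξ = 237.6/1 = 237.6 mol.
Outlet amounts (n = n₀ + ν ξ):
  D: 256 − 1(237.6) = 18.43
  E: 0 + 1(237.6) = 237.6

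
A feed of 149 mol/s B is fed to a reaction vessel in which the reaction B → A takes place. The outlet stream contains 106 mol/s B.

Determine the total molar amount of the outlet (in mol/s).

149 mol/s

For B: n = n₀ − 1ξ → 106 = 149 − 1ξ, giving ξ = 43 mol/s.
Outlet amounts (n = n₀ + ν ξ):
  B: 149 − 1(43) = 106
  A: 0 + 1(43) = 43
Total out = 106 + 43 = 149 mol/s.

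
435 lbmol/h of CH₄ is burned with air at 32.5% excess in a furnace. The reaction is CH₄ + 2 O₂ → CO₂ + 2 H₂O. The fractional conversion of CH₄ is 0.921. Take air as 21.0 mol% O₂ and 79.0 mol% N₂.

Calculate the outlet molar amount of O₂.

Stoichiometric O₂ = 2 × 435 = 870 lbmol/h; O₂ fed = 870 × 1.325 = 1153 lbmol/h.
N₂ fed = 1153 × 79/21 = 4337 lbmol/h.
Fuel reacted = 0.921 × 435 → ξ = 400.6 lbmol/h.
Outlet (n = n₀ + ν ξ):
  CH₄: 435 − 1(400.6) = 34.37
  O₂: 1153 − 2(400.6) = 351.5
  N₂: 4337 (inert)
  CO₂: 0 + 1(400.6) = 400.6
  H₂O: 0 + 2(400.6) = 801.3

351 lbmol/h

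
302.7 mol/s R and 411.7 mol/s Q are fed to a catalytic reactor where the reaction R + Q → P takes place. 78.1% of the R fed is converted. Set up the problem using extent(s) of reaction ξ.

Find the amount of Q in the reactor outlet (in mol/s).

R reacted = 0.781 × 302.7 = 236.4 mol/s; ν_R = −1, so ξ = 236.4/1 = 236.4 mol/s.
Outlet amounts (n = n₀ + ν ξ):
  R: 302.7 − 1(236.4) = 66.29
  Q: 411.7 − 1(236.4) = 175.3
  P: 0 + 1(236.4) = 236.4

175 mol/s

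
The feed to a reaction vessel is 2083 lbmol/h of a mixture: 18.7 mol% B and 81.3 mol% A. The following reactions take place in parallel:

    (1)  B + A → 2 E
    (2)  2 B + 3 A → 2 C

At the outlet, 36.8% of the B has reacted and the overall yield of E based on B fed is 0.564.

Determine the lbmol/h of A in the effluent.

Yield of E: 2ξ₁ / 389.5 = 0.564 → ξ₁ = 109.8 lbmol/h.
Conversion of B: 1ξ₁ + 2ξ₂ = 0.368 × 389.5 = 143.3 → ξ₂ = 16.75 lbmol/h.
Outlet amounts (n = n₀ + Σ ν·ξ):
  B: 389.5 − 1(109.8) − 2(16.75) = 246.2
  A: 1693 − 1(109.8) − 3(16.75) = 1533
  E: 0 + 2(109.8) = 219.7
  C: 0 + 2(16.75) = 33.5

1530 lbmol/h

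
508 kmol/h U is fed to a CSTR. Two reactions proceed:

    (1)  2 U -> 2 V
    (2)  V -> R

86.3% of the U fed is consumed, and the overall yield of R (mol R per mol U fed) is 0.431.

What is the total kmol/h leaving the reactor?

508 kmol/h

Conversion of U: U consumed = 2ξ₁ = 0.863 × 508 → ξ₁ = 219.2 kmol/h.
Yield of R: 1ξ₂ / 508 = 0.431 → ξ₂ = 218.9 kmol/h.
Outlet amounts (n = n₀ + Σ ν·ξ):
  U: 508 − 2(219.2) = 69.6
  V: 0 + 2(219.2) − 1(218.9) = 219.5
  R: 0 + 1(218.9) = 218.9
Total out = 69.6 + 219.5 + 218.9 = 508 kmol/h.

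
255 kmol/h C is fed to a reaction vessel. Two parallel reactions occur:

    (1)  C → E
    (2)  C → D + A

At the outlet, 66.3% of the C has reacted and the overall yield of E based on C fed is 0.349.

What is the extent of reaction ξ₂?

ξ₂ = 80.1 kmol/h

Yield of E: 1ξ₁ / 255 = 0.349 → ξ₁ = 88.99 kmol/h.
Conversion of C: 1ξ₁ + 1ξ₂ = 0.663 × 255 = 169.1 → ξ₂ = 80.07 kmol/h.
Outlet amounts (n = n₀ + Σ ν·ξ):
  C: 255 − 1(88.99) − 1(80.07) = 85.94
  E: 0 + 1(88.99) = 88.99
  D: 0 + 1(80.07) = 80.07
  A: 0 + 1(80.07) = 80.07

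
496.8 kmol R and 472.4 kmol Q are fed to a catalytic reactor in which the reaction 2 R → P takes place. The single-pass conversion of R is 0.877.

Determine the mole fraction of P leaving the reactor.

R reacted = 0.877 × 496.8 = 435.7 kmol; ν_R = −2, so ξ = 435.7/2 = 217.8 kmol.
Outlet amounts (n = n₀ + ν ξ):
  R: 496.8 − 2(217.8) = 61.11
  P: 0 + 1(217.8) = 217.8
  Q: 472.4 (inert)
Total out = 751.4 kmol; y_P = 217.8 / 751.4 = 0.2899.

0.29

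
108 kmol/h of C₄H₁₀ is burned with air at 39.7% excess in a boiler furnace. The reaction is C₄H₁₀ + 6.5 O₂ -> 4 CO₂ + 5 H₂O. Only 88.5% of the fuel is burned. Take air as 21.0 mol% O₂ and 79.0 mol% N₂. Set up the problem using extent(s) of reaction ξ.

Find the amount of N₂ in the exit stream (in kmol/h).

3690 kmol/h

Stoichiometric O₂ = 6.5 × 108 = 702 kmol/h; O₂ fed = 702 × 1.397 = 980.7 kmol/h.
N₂ fed = 980.7 × 79/21 = 3689 kmol/h.
Fuel reacted = 0.885 × 108 → ξ = 95.58 kmol/h.
Outlet (n = n₀ + ν ξ):
  C₄H₁₀: 108 − 1(95.58) = 12.42
  O₂: 980.7 − 6.5(95.58) = 359.4
  N₂: 3689 (inert)
  CO₂: 0 + 4(95.58) = 382.3
  H₂O: 0 + 5(95.58) = 477.9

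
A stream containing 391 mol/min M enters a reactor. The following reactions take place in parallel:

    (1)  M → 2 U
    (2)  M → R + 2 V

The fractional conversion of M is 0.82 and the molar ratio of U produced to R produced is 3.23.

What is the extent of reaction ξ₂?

Conversion of M: M consumed = 0.82 × 391 = 320.6 mol/min = 1ξ₁ + 1ξ₂.
Selectivity: 2ξ₁ / (1ξ₂) = 3.23 → ξ₁ = 1.615 ξ₂.
Substitute: (1·1.615 + 1) ξ₂ = 320.6 → ξ₂ = 122.6 mol/min, ξ₁ = 198 mol/min.
Outlet amounts (n = n₀ + Σ ν·ξ):
  M: 391 − 1(198) − 1(122.6) = 70.38
  U: 0 + 2(198) = 396
  R: 0 + 1(122.6) = 122.6
  V: 0 + 2(122.6) = 245.2

ξ₂ = 123 mol/min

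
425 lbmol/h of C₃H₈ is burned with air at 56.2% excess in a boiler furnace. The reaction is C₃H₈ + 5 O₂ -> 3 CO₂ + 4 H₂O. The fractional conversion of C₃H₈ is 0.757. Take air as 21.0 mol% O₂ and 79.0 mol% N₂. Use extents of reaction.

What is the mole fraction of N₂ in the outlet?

0.754

Stoichiometric O₂ = 5 × 425 = 2125 lbmol/h; O₂ fed = 2125 × 1.562 = 3319 lbmol/h.
N₂ fed = 3319 × 79/21 = 12490 lbmol/h.
Fuel reacted = 0.757 × 425 → ξ = 321.7 lbmol/h.
Outlet (n = n₀ + ν ξ):
  C₃H₈: 425 − 1(321.7) = 103.3
  O₂: 3319 − 5(321.7) = 1711
  N₂: 12490 (inert)
  CO₂: 0 + 3(321.7) = 965.2
  H₂O: 0 + 4(321.7) = 1287
Total out = 16550 lbmol/h; y_N₂ = 12490 / 16550 = 0.7544.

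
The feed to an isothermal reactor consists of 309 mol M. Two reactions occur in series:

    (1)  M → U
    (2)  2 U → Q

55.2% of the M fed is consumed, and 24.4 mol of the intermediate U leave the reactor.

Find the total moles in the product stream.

236 mol

Conversion of M: M consumed = 1ξ₁ = 0.552 × 309 → ξ₁ = 170.6 mol.
U balance: n_U = 0 + 1ξ₁ − 2ξ₂ = 24.4 → ξ₂ = (1·170.6 − 24.4)/2 = 73.08 mol.
Outlet amounts (n = n₀ + Σ ν·ξ):
  M: 309 − 1(170.6) = 138.4
  U: 0 + 1(170.6) − 2(73.08) = 24.4
  Q: 0 + 1(73.08) = 73.08
Total out = 138.4 + 24.4 + 73.08 = 235.9 mol.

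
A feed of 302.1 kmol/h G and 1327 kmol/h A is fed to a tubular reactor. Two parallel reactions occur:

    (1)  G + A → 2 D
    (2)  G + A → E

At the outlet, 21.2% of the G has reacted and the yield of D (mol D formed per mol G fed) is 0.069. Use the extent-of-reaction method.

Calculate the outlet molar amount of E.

53.6 kmol/h

Yield of D: 2ξ₁ / 302.1 = 0.069 → ξ₁ = 10.42 kmol/h.
Conversion of G: 1ξ₁ + 1ξ₂ = 0.212 × 302.1 = 64.05 → ξ₂ = 53.62 kmol/h.
Outlet amounts (n = n₀ + Σ ν·ξ):
  G: 302.1 − 1(10.42) − 1(53.62) = 238.1
  A: 1327 − 1(10.42) − 1(53.62) = 1263
  D: 0 + 2(10.42) = 20.84
  E: 0 + 1(53.62) = 53.62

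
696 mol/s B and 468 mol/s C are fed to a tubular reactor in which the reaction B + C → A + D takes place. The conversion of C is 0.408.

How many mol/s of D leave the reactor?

191 mol/s

C reacted = 0.408 × 468 = 190.9 mol/s; ν_C = −1, so ξ = 190.9/1 = 190.9 mol/s.
Outlet amounts (n = n₀ + ν ξ):
  B: 696 − 1(190.9) = 505.1
  C: 468 − 1(190.9) = 277.1
  A: 0 + 1(190.9) = 190.9
  D: 0 + 1(190.9) = 190.9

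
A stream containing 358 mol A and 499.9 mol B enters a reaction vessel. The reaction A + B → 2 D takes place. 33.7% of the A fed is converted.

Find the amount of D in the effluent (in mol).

241 mol

A reacted = 0.337 × 358 = 120.6 mol; ν_A = −1, so ξ = 120.6/1 = 120.6 mol.
Outlet amounts (n = n₀ + ν ξ):
  A: 358 − 1(120.6) = 237.4
  B: 499.9 − 1(120.6) = 379.3
  D: 0 + 2(120.6) = 241.3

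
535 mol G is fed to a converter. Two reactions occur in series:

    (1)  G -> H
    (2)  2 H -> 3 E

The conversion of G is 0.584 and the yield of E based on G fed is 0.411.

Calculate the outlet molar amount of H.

166 mol

Conversion of G: G consumed = 1ξ₁ = 0.584 × 535 → ξ₁ = 312.4 mol.
Yield of E: 3ξ₂ / 535 = 0.411 → ξ₂ = 73.3 mol.
Outlet amounts (n = n₀ + Σ ν·ξ):
  G: 535 − 1(312.4) = 222.6
  H: 0 + 1(312.4) − 2(73.3) = 165.8
  E: 0 + 3(73.3) = 219.9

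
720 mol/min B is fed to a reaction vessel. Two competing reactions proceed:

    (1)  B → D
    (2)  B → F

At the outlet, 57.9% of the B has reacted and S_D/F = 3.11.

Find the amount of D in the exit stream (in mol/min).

Conversion of B: B consumed = 0.579 × 720 = 416.9 mol/min = 1ξ₁ + 1ξ₂.
Selectivity: 1ξ₁ / (1ξ₂) = 3.11 → ξ₁ = 3.11 ξ₂.
Substitute: (1·3.11 + 1) ξ₂ = 416.9 → ξ₂ = 101.4 mol/min, ξ₁ = 315.4 mol/min.
Outlet amounts (n = n₀ + Σ ν·ξ):
  B: 720 − 1(315.4) − 1(101.4) = 303.1
  D: 0 + 1(315.4) = 315.4
  F: 0 + 1(101.4) = 101.4

315 mol/min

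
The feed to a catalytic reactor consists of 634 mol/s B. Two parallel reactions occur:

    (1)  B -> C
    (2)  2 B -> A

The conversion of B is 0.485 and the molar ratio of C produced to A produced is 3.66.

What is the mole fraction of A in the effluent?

0.0937

Conversion of B: B consumed = 0.485 × 634 = 307.5 mol/s = 1ξ₁ + 2ξ₂.
Selectivity: 1ξ₁ / (1ξ₂) = 3.66 → ξ₁ = 3.66 ξ₂.
Substitute: (1·3.66 + 2) ξ₂ = 307.5 → ξ₂ = 54.33 mol/s, ξ₁ = 198.8 mol/s.
Outlet amounts (n = n₀ + Σ ν·ξ):
  B: 634 − 1(198.8) − 2(54.33) = 326.5
  C: 0 + 1(198.8) = 198.8
  A: 0 + 1(54.33) = 54.33
Total out = 579.7 mol/s; y_A = 54.33 / 579.7 = 0.09372.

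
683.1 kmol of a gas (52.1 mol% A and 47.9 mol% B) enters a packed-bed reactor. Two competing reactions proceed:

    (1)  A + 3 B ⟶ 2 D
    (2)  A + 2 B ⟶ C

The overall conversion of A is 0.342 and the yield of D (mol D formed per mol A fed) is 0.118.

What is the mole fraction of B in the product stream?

0.143

Yield of D: 2ξ₁ / 355.9 = 0.118 → ξ₁ = 21 kmol.
Conversion of A: 1ξ₁ + 1ξ₂ = 0.342 × 355.9 = 121.7 → ξ₂ = 100.7 kmol.
Outlet amounts (n = n₀ + Σ ν·ξ):
  A: 355.9 − 1(21) − 1(100.7) = 234.2
  B: 327.2 − 3(21) − 2(100.7) = 62.77
  D: 0 + 2(21) = 42
  C: 0 + 1(100.7) = 100.7
Total out = 439.7 kmol; y_B = 62.77 / 439.7 = 0.1428.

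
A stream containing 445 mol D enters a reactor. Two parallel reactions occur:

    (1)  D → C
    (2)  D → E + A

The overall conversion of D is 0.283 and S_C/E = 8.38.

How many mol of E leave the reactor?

13.4 mol

Conversion of D: D consumed = 0.283 × 445 = 125.9 mol = 1ξ₁ + 1ξ₂.
Selectivity: 1ξ₁ / (1ξ₂) = 8.38 → ξ₁ = 8.38 ξ₂.
Substitute: (1·8.38 + 1) ξ₂ = 125.9 → ξ₂ = 13.43 mol, ξ₁ = 112.5 mol.
Outlet amounts (n = n₀ + Σ ν·ξ):
  D: 445 − 1(112.5) − 1(13.43) = 319.1
  C: 0 + 1(112.5) = 112.5
  E: 0 + 1(13.43) = 13.43
  A: 0 + 1(13.43) = 13.43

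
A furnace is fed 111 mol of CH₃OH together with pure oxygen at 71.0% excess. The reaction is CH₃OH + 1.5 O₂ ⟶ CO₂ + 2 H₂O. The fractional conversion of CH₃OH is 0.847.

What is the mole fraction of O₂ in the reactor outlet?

Stoichiometric O₂ = 1.5 × 111 = 166.5 mol; O₂ fed = 166.5 × 1.710 = 284.7 mol.
Fuel reacted = 0.847 × 111 → ξ = 94.02 mol.
Outlet (n = n₀ + ν ξ):
  CH₃OH: 111 − 1(94.02) = 16.98
  O₂: 284.7 − 1.5(94.02) = 143.7
  CO₂: 0 + 1(94.02) = 94.02
  H₂O: 0 + 2(94.02) = 188
Total out = 442.7 mol; y_O₂ = 143.7 / 442.7 = 0.3246.

0.325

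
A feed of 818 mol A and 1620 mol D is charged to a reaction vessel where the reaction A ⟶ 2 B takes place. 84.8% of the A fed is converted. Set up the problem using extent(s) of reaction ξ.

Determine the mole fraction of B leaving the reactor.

A reacted = 0.848 × 818 = 693.7 mol; ν_A = −1, so ξ = 693.7/1 = 693.7 mol.
Outlet amounts (n = n₀ + ν ξ):
  A: 818 − 1(693.7) = 124.3
  B: 0 + 2(693.7) = 1387
  D: 1620 (inert)
Total out = 3132 mol; y_B = 1387 / 3132 = 0.443.

0.443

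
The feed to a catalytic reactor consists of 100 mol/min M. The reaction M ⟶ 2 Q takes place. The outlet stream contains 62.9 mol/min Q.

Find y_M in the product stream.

0.521

For Q: n = n₀ + 2ξ → 62.9 = 0 + 2ξ, giving ξ = 31.45 mol/min.
Outlet amounts (n = n₀ + ν ξ):
  M: 100 − 1(31.45) = 68.55
  Q: 0 + 2(31.45) = 62.9
Total out = 131.4 mol/min; y_M = 68.55 / 131.4 = 0.5215.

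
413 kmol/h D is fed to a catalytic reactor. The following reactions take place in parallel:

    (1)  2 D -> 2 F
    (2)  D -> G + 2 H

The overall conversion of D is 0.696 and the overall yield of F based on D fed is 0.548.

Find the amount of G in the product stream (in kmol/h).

61.1 kmol/h

Yield of F: 2ξ₁ / 413 = 0.548 → ξ₁ = 113.2 kmol/h.
Conversion of D: 2ξ₁ + 1ξ₂ = 0.696 × 413 = 287.4 → ξ₂ = 61.12 kmol/h.
Outlet amounts (n = n₀ + Σ ν·ξ):
  D: 413 − 2(113.2) − 1(61.12) = 125.6
  F: 0 + 2(113.2) = 226.3
  G: 0 + 1(61.12) = 61.12
  H: 0 + 2(61.12) = 122.2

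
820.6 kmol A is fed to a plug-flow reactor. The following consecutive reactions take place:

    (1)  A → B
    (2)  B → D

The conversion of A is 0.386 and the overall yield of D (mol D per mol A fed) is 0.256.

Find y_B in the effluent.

Conversion of A: A consumed = 1ξ₁ = 0.386 × 820.6 → ξ₁ = 316.8 kmol.
Yield of D: 1ξ₂ / 820.6 = 0.256 → ξ₂ = 210.1 kmol.
Outlet amounts (n = n₀ + Σ ν·ξ):
  A: 820.6 − 1(316.8) = 503.8
  B: 0 + 1(316.8) − 1(210.1) = 106.7
  D: 0 + 1(210.1) = 210.1
Total out = 820.6 kmol; y_B = 106.7 / 820.6 = 0.13.

0.13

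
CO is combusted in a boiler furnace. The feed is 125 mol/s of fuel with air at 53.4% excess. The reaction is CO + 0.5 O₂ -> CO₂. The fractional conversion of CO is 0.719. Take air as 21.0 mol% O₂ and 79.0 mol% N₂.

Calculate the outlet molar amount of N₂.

361 mol/s

Stoichiometric O₂ = 0.5 × 125 = 62.5 mol/s; O₂ fed = 62.5 × 1.534 = 95.88 mol/s.
N₂ fed = 95.88 × 79/21 = 360.7 mol/s.
Fuel reacted = 0.719 × 125 → ξ = 89.88 mol/s.
Outlet (n = n₀ + ν ξ):
  CO: 125 − 1(89.88) = 35.12
  O₂: 95.88 − 0.5(89.88) = 50.94
  N₂: 360.7 (inert)
  CO₂: 0 + 1(89.88) = 89.88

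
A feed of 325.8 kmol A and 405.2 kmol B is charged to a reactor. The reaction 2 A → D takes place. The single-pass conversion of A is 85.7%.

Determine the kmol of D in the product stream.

140 kmol

A reacted = 0.857 × 325.8 = 279.2 kmol; ν_A = −2, so ξ = 279.2/2 = 139.6 kmol.
Outlet amounts (n = n₀ + ν ξ):
  A: 325.8 − 2(139.6) = 46.59
  D: 0 + 1(139.6) = 139.6
  B: 405.2 (inert)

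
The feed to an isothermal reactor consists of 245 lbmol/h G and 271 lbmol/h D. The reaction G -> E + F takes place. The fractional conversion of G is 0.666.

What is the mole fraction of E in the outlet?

G reacted = 0.666 × 245 = 163.2 lbmol/h; ν_G = −1, so ξ = 163.2/1 = 163.2 lbmol/h.
Outlet amounts (n = n₀ + ν ξ):
  G: 245 − 1(163.2) = 81.83
  E: 0 + 1(163.2) = 163.2
  F: 0 + 1(163.2) = 163.2
  D: 271 (inert)
Total out = 679.2 lbmol/h; y_E = 163.2 / 679.2 = 0.2402.

0.24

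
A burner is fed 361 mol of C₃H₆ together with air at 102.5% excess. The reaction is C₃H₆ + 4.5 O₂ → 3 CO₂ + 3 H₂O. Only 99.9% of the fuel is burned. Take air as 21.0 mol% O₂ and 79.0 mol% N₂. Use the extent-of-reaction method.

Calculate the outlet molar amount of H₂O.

1080 mol

Stoichiometric O₂ = 4.5 × 361 = 1624 mol; O₂ fed = 1624 × 2.025 = 3290 mol.
N₂ fed = 3290 × 79/21 = 12380 mol.
Fuel reacted = 0.999 × 361 → ξ = 360.6 mol.
Outlet (n = n₀ + ν ξ):
  C₃H₆: 361 − 1(360.6) = 0.361
  O₂: 3290 − 4.5(360.6) = 1667
  N₂: 12380 (inert)
  CO₂: 0 + 3(360.6) = 1082
  H₂O: 0 + 3(360.6) = 1082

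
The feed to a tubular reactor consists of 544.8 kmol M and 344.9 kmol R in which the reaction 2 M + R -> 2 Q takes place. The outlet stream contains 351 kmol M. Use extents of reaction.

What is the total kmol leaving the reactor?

For M: n = n₀ − 2ξ → 351 = 544.8 − 2ξ, giving ξ = 96.9 kmol.
Outlet amounts (n = n₀ + ν ξ):
  M: 544.8 − 2(96.9) = 351
  R: 344.9 − 1(96.9) = 248
  Q: 0 + 2(96.9) = 193.8
Total out = 351 + 248 + 193.8 = 792.8 kmol.

793 kmol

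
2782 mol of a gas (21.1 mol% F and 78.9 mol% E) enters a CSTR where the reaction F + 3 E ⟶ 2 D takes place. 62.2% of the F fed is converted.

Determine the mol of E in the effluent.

F reacted = 0.622 × 587 = 365.1 mol; ν_F = −1, so ξ = 365.1/1 = 365.1 mol.
Outlet amounts (n = n₀ + ν ξ):
  F: 587 − 1(365.1) = 221.9
  E: 2195 − 3(365.1) = 1100
  D: 0 + 2(365.1) = 730.2

1100 mol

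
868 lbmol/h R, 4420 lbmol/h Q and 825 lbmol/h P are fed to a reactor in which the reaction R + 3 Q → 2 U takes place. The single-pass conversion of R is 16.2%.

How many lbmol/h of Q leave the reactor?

R reacted = 0.162 × 868 = 140.6 lbmol/h; ν_R = −1, so ξ = 140.6/1 = 140.6 lbmol/h.
Outlet amounts (n = n₀ + ν ξ):
  R: 868 − 1(140.6) = 727.4
  Q: 4420 − 3(140.6) = 3998
  U: 0 + 2(140.6) = 281.2
  P: 825 (inert)

4000 lbmol/h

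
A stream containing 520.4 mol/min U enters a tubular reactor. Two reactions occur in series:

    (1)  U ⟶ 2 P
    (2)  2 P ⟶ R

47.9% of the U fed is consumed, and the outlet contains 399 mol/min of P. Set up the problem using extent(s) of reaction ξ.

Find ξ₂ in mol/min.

ξ₂ = 49.8 mol/min

Conversion of U: U consumed = 1ξ₁ = 0.479 × 520.4 → ξ₁ = 249.3 mol/min.
P balance: n_P = 0 + 2ξ₁ − 2ξ₂ = 399 → ξ₂ = (2·249.3 − 399)/2 = 49.77 mol/min.
Outlet amounts (n = n₀ + Σ ν·ξ):
  U: 520.4 − 1(249.3) = 271.1
  P: 0 + 2(249.3) − 2(49.77) = 399
  R: 0 + 1(49.77) = 49.77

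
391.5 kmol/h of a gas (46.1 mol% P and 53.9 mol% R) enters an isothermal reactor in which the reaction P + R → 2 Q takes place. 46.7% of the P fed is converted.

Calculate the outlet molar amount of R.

P reacted = 0.467 × 180.5 = 84.28 kmol/h; ν_P = −1, so ξ = 84.28/1 = 84.28 kmol/h.
Outlet amounts (n = n₀ + ν ξ):
  P: 180.5 − 1(84.28) = 96.2
  R: 211 − 1(84.28) = 126.7
  Q: 0 + 2(84.28) = 168.6

127 kmol/h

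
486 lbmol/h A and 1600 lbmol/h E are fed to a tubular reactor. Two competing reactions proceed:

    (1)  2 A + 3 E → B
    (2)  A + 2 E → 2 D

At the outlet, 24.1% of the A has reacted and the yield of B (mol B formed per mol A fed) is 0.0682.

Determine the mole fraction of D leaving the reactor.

0.0534

Yield of B: 1ξ₁ / 486 = 0.0682 → ξ₁ = 33.15 lbmol/h.
Conversion of A: 2ξ₁ + 1ξ₂ = 0.241 × 486 = 117.1 → ξ₂ = 50.84 lbmol/h.
Outlet amounts (n = n₀ + Σ ν·ξ):
  A: 486 − 2(33.15) − 1(50.84) = 368.9
  E: 1600 − 3(33.15) − 2(50.84) = 1399
  B: 0 + 1(33.15) = 33.15
  D: 0 + 2(50.84) = 101.7
Total out = 1903 lbmol/h; y_D = 101.7 / 1903 = 0.05344.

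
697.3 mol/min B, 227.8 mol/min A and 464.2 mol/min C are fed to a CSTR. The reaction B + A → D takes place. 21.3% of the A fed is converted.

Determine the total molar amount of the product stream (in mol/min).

A reacted = 0.213 × 227.8 = 48.52 mol/min; ν_A = −1, so ξ = 48.52/1 = 48.52 mol/min.
Outlet amounts (n = n₀ + ν ξ):
  B: 697.3 − 1(48.52) = 648.8
  A: 227.8 − 1(48.52) = 179.3
  D: 0 + 1(48.52) = 48.52
  C: 464.2 (inert)
Total out = 648.8 + 179.3 + 48.52 + 464.2 = 1341 mol/min.

1340 mol/min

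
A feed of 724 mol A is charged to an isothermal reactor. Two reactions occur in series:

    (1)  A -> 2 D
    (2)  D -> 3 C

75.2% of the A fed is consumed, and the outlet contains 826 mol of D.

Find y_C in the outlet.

0.44

Conversion of A: A consumed = 1ξ₁ = 0.752 × 724 → ξ₁ = 544.4 mol.
D balance: n_D = 0 + 2ξ₁ − 1ξ₂ = 826 → ξ₂ = (2·544.4 − 826)/1 = 262.9 mol.
Outlet amounts (n = n₀ + Σ ν·ξ):
  A: 724 − 1(544.4) = 179.6
  D: 0 + 2(544.4) − 1(262.9) = 826
  C: 0 + 3(262.9) = 788.7
Total out = 1794 mol; y_C = 788.7 / 1794 = 0.4396.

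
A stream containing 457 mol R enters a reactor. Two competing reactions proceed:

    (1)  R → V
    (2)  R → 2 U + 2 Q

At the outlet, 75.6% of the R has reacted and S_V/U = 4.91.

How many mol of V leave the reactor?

Conversion of R: R consumed = 0.756 × 457 = 345.5 mol = 1ξ₁ + 1ξ₂.
Selectivity: 1ξ₁ / (2ξ₂) = 4.91 → ξ₁ = 9.82 ξ₂.
Substitute: (1·9.82 + 1) ξ₂ = 345.5 → ξ₂ = 31.93 mol, ξ₁ = 313.6 mol.
Outlet amounts (n = n₀ + Σ ν·ξ):
  R: 457 − 1(313.6) − 1(31.93) = 111.5
  V: 0 + 1(313.6) = 313.6
  U: 0 + 2(31.93) = 63.86
  Q: 0 + 2(31.93) = 63.86

314 mol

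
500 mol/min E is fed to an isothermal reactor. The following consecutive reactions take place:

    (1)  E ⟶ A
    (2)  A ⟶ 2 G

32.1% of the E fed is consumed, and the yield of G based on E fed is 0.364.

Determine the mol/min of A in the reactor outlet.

Conversion of E: E consumed = 1ξ₁ = 0.321 × 500 → ξ₁ = 160.5 mol/min.
Yield of G: 2ξ₂ / 500 = 0.364 → ξ₂ = 91 mol/min.
Outlet amounts (n = n₀ + Σ ν·ξ):
  E: 500 − 1(160.5) = 339.5
  A: 0 + 1(160.5) − 1(91) = 69.5
  G: 0 + 2(91) = 182

69.5 mol/min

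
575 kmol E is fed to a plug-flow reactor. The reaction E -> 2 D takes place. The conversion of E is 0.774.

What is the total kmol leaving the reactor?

E reacted = 0.774 × 575 = 445.1 kmol; ν_E = −1, so ξ = 445.1/1 = 445.1 kmol.
Outlet amounts (n = n₀ + ν ξ):
  E: 575 − 1(445.1) = 129.9
  D: 0 + 2(445.1) = 890.1
Total out = 129.9 + 890.1 = 1020 kmol.

1020 kmol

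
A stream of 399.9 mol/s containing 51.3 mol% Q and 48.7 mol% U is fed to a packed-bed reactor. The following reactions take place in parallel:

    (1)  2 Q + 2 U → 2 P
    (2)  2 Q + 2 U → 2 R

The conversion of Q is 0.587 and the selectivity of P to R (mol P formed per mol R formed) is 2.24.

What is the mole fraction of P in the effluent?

0.298

Conversion of Q: Q consumed = 0.587 × 205.1 = 120.4 mol/s = 2ξ₁ + 2ξ₂.
Selectivity: 2ξ₁ / (2ξ₂) = 2.24 → ξ₁ = 2.24 ξ₂.
Substitute: (2·2.24 + 2) ξ₂ = 120.4 → ξ₂ = 18.58 mol/s, ξ₁ = 41.63 mol/s.
Outlet amounts (n = n₀ + Σ ν·ξ):
  Q: 205.1 − 2(41.63) − 2(18.58) = 84.73
  U: 194.8 − 2(41.63) − 2(18.58) = 74.33
  P: 0 + 2(41.63) = 83.25
  R: 0 + 2(18.58) = 37.17
Total out = 279.5 mol/s; y_P = 83.25 / 279.5 = 0.2979.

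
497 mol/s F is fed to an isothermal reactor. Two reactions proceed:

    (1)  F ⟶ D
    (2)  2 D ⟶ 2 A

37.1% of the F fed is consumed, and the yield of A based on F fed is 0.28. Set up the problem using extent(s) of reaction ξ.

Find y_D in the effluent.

Conversion of F: F consumed = 1ξ₁ = 0.371 × 497 → ξ₁ = 184.4 mol/s.
Yield of A: 2ξ₂ / 497 = 0.28 → ξ₂ = 69.58 mol/s.
Outlet amounts (n = n₀ + Σ ν·ξ):
  F: 497 − 1(184.4) = 312.6
  D: 0 + 1(184.4) − 2(69.58) = 45.23
  A: 0 + 2(69.58) = 139.2
Total out = 497 mol/s; y_D = 45.23 / 497 = 0.091.

0.091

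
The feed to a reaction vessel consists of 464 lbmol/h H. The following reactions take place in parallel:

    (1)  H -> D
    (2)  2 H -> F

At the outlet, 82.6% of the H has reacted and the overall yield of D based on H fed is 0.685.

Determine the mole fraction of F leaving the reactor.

Yield of D: 1ξ₁ / 464 = 0.685 → ξ₁ = 317.8 lbmol/h.
Conversion of H: 1ξ₁ + 2ξ₂ = 0.826 × 464 = 383.3 → ξ₂ = 32.71 lbmol/h.
Outlet amounts (n = n₀ + Σ ν·ξ):
  H: 464 − 1(317.8) − 2(32.71) = 80.74
  D: 0 + 1(317.8) = 317.8
  F: 0 + 1(32.71) = 32.71
Total out = 431.3 lbmol/h; y_F = 32.71 / 431.3 = 0.07585.

0.0758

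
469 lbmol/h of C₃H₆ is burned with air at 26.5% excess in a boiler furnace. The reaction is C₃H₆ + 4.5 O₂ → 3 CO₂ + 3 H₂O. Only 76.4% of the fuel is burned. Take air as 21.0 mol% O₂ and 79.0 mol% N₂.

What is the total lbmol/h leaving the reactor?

13400 lbmol/h

Stoichiometric O₂ = 4.5 × 469 = 2110 lbmol/h; O₂ fed = 2110 × 1.265 = 2670 lbmol/h.
N₂ fed = 2670 × 79/21 = 10040 lbmol/h.
Fuel reacted = 0.764 × 469 → ξ = 358.3 lbmol/h.
Outlet (n = n₀ + ν ξ):
  C₃H₆: 469 − 1(358.3) = 110.7
  O₂: 2670 − 4.5(358.3) = 1057
  N₂: 10040 (inert)
  CO₂: 0 + 3(358.3) = 1075
  H₂O: 0 + 3(358.3) = 1075
Total out = 110.7 + 1057 + 10040 + 1075 + 1075 = 13360 lbmol/h.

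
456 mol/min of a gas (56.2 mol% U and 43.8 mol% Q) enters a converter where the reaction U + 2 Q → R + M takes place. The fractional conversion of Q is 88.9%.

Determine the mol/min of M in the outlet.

Q reacted = 0.889 × 199.7 = 177.6 mol/min; ν_Q = −2, so ξ = 177.6/2 = 88.78 mol/min.
Outlet amounts (n = n₀ + ν ξ):
  U: 256.3 − 1(88.78) = 167.5
  Q: 199.7 − 2(88.78) = 22.17
  R: 0 + 1(88.78) = 88.78
  M: 0 + 1(88.78) = 88.78

88.8 mol/min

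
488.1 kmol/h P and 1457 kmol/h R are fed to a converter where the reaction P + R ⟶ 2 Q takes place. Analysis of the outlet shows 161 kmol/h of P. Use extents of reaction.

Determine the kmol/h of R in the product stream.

1130 kmol/h

For P: n = n₀ − 1ξ → 161 = 488.1 − 1ξ, giving ξ = 327.1 kmol/h.
Outlet amounts (n = n₀ + ν ξ):
  P: 488.1 − 1(327.1) = 161
  R: 1457 − 1(327.1) = 1130
  Q: 0 + 2(327.1) = 654.2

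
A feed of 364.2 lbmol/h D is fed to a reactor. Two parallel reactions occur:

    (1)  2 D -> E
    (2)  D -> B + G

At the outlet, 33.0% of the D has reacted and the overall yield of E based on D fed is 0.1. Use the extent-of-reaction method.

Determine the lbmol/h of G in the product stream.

Yield of E: 1ξ₁ / 364.2 = 0.1 → ξ₁ = 36.42 lbmol/h.
Conversion of D: 2ξ₁ + 1ξ₂ = 0.33 × 364.2 = 120.2 → ξ₂ = 47.35 lbmol/h.
Outlet amounts (n = n₀ + Σ ν·ξ):
  D: 364.2 − 2(36.42) − 1(47.35) = 244
  E: 0 + 1(36.42) = 36.42
  B: 0 + 1(47.35) = 47.35
  G: 0 + 1(47.35) = 47.35

47.3 lbmol/h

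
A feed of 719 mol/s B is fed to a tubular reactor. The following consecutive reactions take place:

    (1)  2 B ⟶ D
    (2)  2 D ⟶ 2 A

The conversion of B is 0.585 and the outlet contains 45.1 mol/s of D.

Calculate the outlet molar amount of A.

165 mol/s

Conversion of B: B consumed = 2ξ₁ = 0.585 × 719 → ξ₁ = 210.3 mol/s.
D balance: n_D = 0 + 1ξ₁ − 2ξ₂ = 45.1 → ξ₂ = (1·210.3 − 45.1)/2 = 82.6 mol/s.
Outlet amounts (n = n₀ + Σ ν·ξ):
  B: 719 − 2(210.3) = 298.4
  D: 0 + 1(210.3) − 2(82.6) = 45.1
  A: 0 + 2(82.6) = 165.2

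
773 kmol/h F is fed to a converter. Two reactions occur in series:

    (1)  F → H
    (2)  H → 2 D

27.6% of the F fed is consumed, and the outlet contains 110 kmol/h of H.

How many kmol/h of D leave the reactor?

207 kmol/h

Conversion of F: F consumed = 1ξ₁ = 0.276 × 773 → ξ₁ = 213.3 kmol/h.
H balance: n_H = 0 + 1ξ₁ − 1ξ₂ = 110 → ξ₂ = (1·213.3 − 110)/1 = 103.3 kmol/h.
Outlet amounts (n = n₀ + Σ ν·ξ):
  F: 773 − 1(213.3) = 559.7
  H: 0 + 1(213.3) − 1(103.3) = 110
  D: 0 + 2(103.3) = 206.7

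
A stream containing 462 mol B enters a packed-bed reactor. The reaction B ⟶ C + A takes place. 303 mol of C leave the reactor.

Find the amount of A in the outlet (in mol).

303 mol

For C: n = n₀ + 1ξ → 303 = 0 + 1ξ, giving ξ = 303 mol.
Outlet amounts (n = n₀ + ν ξ):
  B: 462 − 1(303) = 159
  C: 0 + 1(303) = 303
  A: 0 + 1(303) = 303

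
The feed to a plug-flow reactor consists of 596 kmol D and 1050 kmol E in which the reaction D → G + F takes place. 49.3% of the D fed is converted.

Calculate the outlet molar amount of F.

D reacted = 0.493 × 596 = 293.8 kmol; ν_D = −1, so ξ = 293.8/1 = 293.8 kmol.
Outlet amounts (n = n₀ + ν ξ):
  D: 596 − 1(293.8) = 302.2
  G: 0 + 1(293.8) = 293.8
  F: 0 + 1(293.8) = 293.8
  E: 1050 (inert)

294 kmol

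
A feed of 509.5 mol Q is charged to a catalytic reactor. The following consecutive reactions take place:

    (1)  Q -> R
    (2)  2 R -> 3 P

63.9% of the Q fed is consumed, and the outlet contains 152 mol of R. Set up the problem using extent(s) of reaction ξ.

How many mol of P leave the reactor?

Conversion of Q: Q consumed = 1ξ₁ = 0.639 × 509.5 → ξ₁ = 325.6 mol.
R balance: n_R = 0 + 1ξ₁ − 2ξ₂ = 152 → ξ₂ = (1·325.6 − 152)/2 = 86.79 mol.
Outlet amounts (n = n₀ + Σ ν·ξ):
  Q: 509.5 − 1(325.6) = 183.9
  R: 0 + 1(325.6) − 2(86.79) = 152
  P: 0 + 3(86.79) = 260.4

260 mol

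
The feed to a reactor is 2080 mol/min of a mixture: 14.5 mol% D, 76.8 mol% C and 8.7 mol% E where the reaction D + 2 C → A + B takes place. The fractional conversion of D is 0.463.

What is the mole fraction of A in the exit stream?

D reacted = 0.463 × 301.6 = 139.6 mol/min; ν_D = −1, so ξ = 139.6/1 = 139.6 mol/min.
Outlet amounts (n = n₀ + ν ξ):
  D: 301.6 − 1(139.6) = 162
  C: 1597 − 2(139.6) = 1318
  A: 0 + 1(139.6) = 139.6
  B: 0 + 1(139.6) = 139.6
  E: 181 (inert)
Total out = 1940 mol/min; y_A = 139.6 / 1940 = 0.07197.

0.072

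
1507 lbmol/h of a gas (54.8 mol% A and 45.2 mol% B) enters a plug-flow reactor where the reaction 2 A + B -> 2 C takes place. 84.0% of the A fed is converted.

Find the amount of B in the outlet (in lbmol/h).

A reacted = 0.84 × 825.8 = 693.7 lbmol/h; ν_A = −2, so ξ = 693.7/2 = 346.9 lbmol/h.
Outlet amounts (n = n₀ + ν ξ):
  A: 825.8 − 2(346.9) = 132.1
  B: 681.2 − 1(346.9) = 334.3
  C: 0 + 2(346.9) = 693.7

334 lbmol/h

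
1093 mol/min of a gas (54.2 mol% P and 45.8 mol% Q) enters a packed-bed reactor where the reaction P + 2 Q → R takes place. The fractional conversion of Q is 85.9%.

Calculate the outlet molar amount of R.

Q reacted = 0.859 × 500.6 = 430 mol/min; ν_Q = −2, so ξ = 430/2 = 215 mol/min.
Outlet amounts (n = n₀ + ν ξ):
  P: 592.4 − 1(215) = 377.4
  Q: 500.6 − 2(215) = 70.58
  R: 0 + 1(215) = 215

215 mol/min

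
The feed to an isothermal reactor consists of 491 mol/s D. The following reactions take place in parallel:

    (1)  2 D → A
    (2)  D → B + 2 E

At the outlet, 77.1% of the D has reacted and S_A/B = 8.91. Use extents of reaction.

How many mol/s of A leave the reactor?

179 mol/s

Conversion of D: D consumed = 0.771 × 491 = 378.6 mol/s = 2ξ₁ + 1ξ₂.
Selectivity: 1ξ₁ / (1ξ₂) = 8.91 → ξ₁ = 8.91 ξ₂.
Substitute: (2·8.91 + 1) ξ₂ = 378.6 → ξ₂ = 20.11 mol/s, ξ₁ = 179.2 mol/s.
Outlet amounts (n = n₀ + Σ ν·ξ):
  D: 491 − 2(179.2) − 1(20.11) = 112.4
  A: 0 + 1(179.2) = 179.2
  B: 0 + 1(20.11) = 20.11
  E: 0 + 2(20.11) = 40.23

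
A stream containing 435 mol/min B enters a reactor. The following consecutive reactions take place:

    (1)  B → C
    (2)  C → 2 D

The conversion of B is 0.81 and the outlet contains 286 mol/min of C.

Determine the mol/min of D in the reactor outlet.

Conversion of B: B consumed = 1ξ₁ = 0.81 × 435 → ξ₁ = 352.4 mol/min.
C balance: n_C = 0 + 1ξ₁ − 1ξ₂ = 286 → ξ₂ = (1·352.4 − 286)/1 = 66.35 mol/min.
Outlet amounts (n = n₀ + Σ ν·ξ):
  B: 435 − 1(352.4) = 82.65
  C: 0 + 1(352.4) − 1(66.35) = 286
  D: 0 + 2(66.35) = 132.7

133 mol/min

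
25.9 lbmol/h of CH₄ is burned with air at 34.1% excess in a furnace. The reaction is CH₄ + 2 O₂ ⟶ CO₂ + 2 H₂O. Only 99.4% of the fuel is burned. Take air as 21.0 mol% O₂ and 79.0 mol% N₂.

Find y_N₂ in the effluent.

Stoichiometric O₂ = 2 × 25.9 = 51.8 lbmol/h; O₂ fed = 51.8 × 1.341 = 69.46 lbmol/h.
N₂ fed = 69.46 × 79/21 = 261.3 lbmol/h.
Fuel reacted = 0.994 × 25.9 → ξ = 25.74 lbmol/h.
Outlet (n = n₀ + ν ξ):
  CH₄: 25.9 − 1(25.74) = 0.1554
  O₂: 69.46 − 2(25.74) = 17.97
  N₂: 261.3 (inert)
  CO₂: 0 + 1(25.74) = 25.74
  H₂O: 0 + 2(25.74) = 51.49
Total out = 356.7 lbmol/h; y_N₂ = 261.3 / 356.7 = 0.7326.

0.733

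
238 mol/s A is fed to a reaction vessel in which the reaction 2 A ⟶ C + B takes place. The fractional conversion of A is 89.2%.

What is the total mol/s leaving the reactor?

A reacted = 0.892 × 238 = 212.3 mol/s; ν_A = −2, so ξ = 212.3/2 = 106.1 mol/s.
Outlet amounts (n = n₀ + ν ξ):
  A: 238 − 2(106.1) = 25.7
  C: 0 + 1(106.1) = 106.1
  B: 0 + 1(106.1) = 106.1
Total out = 25.7 + 106.1 + 106.1 = 238 mol/s.

238 mol/s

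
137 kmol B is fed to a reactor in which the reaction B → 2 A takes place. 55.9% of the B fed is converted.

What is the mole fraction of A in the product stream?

0.717

B reacted = 0.559 × 137 = 76.58 kmol; ν_B = −1, so ξ = 76.58/1 = 76.58 kmol.
Outlet amounts (n = n₀ + ν ξ):
  B: 137 − 1(76.58) = 60.42
  A: 0 + 2(76.58) = 153.2
Total out = 213.6 kmol; y_A = 153.2 / 213.6 = 0.7171.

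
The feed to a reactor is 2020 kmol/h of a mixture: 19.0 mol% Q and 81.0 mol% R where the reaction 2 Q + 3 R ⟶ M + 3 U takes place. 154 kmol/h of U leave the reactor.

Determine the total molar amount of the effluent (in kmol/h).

For U: n = n₀ + 3ξ → 154 = 0 + 3ξ, giving ξ = 51.33 kmol/h.
Outlet amounts (n = n₀ + ν ξ):
  Q: 383.8 − 2(51.33) = 281.1
  R: 1636 − 3(51.33) = 1482
  M: 0 + 1(51.33) = 51.33
  U: 0 + 3(51.33) = 154
Total out = 281.1 + 1482 + 51.33 + 154 = 1969 kmol/h.

1970 kmol/h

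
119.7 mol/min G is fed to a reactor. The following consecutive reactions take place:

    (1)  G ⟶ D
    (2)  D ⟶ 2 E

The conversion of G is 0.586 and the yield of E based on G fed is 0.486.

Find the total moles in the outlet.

149 mol/min

Conversion of G: G consumed = 1ξ₁ = 0.586 × 119.7 → ξ₁ = 70.14 mol/min.
Yield of E: 2ξ₂ / 119.7 = 0.486 → ξ₂ = 29.09 mol/min.
Outlet amounts (n = n₀ + Σ ν·ξ):
  G: 119.7 − 1(70.14) = 49.56
  D: 0 + 1(70.14) − 1(29.09) = 41.06
  E: 0 + 2(29.09) = 58.17
Total out = 49.56 + 41.06 + 58.17 = 148.8 mol/min.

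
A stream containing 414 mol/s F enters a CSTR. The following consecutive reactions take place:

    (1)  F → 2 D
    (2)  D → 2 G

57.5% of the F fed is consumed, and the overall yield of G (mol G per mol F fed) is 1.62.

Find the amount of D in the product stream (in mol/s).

141 mol/s

Conversion of F: F consumed = 1ξ₁ = 0.575 × 414 → ξ₁ = 238 mol/s.
Yield of G: 2ξ₂ / 414 = 1.62 → ξ₂ = 335.3 mol/s.
Outlet amounts (n = n₀ + Σ ν·ξ):
  F: 414 − 1(238) = 176
  D: 0 + 2(238) − 1(335.3) = 140.8
  G: 0 + 2(335.3) = 670.7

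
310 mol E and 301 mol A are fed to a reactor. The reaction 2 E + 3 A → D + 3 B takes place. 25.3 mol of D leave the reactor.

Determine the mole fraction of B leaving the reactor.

For D: n = n₀ + 1ξ → 25.3 = 0 + 1ξ, giving ξ = 25.3 mol.
Outlet amounts (n = n₀ + ν ξ):
  E: 310 − 2(25.3) = 259.4
  A: 301 − 3(25.3) = 225.1
  D: 0 + 1(25.3) = 25.3
  B: 0 + 3(25.3) = 75.9
Total out = 585.7 mol; y_B = 75.9 / 585.7 = 0.1296.

0.13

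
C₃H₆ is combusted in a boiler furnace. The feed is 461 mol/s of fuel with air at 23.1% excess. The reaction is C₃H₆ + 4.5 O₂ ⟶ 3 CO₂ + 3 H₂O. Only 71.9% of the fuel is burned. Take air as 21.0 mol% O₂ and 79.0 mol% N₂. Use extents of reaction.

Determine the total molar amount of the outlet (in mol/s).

Stoichiometric O₂ = 4.5 × 461 = 2074 mol/s; O₂ fed = 2074 × 1.231 = 2554 mol/s.
N₂ fed = 2554 × 79/21 = 9607 mol/s.
Fuel reacted = 0.719 × 461 → ξ = 331.5 mol/s.
Outlet (n = n₀ + ν ξ):
  C₃H₆: 461 − 1(331.5) = 129.5
  O₂: 2554 − 4.5(331.5) = 1062
  N₂: 9607 (inert)
  CO₂: 0 + 3(331.5) = 994.4
  H₂O: 0 + 3(331.5) = 994.4
Total out = 129.5 + 1062 + 9607 + 994.4 + 994.4 = 12790 mol/s.

12800 mol/s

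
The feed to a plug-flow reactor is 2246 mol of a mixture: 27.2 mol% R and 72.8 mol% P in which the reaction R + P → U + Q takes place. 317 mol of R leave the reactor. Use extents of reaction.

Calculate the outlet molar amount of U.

For R: n = n₀ − 1ξ → 317 = 610.9 − 1ξ, giving ξ = 293.9 mol.
Outlet amounts (n = n₀ + ν ξ):
  R: 610.9 − 1(293.9) = 317
  P: 1635 − 1(293.9) = 1341
  U: 0 + 1(293.9) = 293.9
  Q: 0 + 1(293.9) = 293.9

294 mol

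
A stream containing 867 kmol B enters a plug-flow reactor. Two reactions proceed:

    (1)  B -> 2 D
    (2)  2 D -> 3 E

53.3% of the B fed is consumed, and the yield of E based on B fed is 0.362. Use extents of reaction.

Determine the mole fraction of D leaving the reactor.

0.499

Conversion of B: B consumed = 1ξ₁ = 0.533 × 867 → ξ₁ = 462.1 kmol.
Yield of E: 3ξ₂ / 867 = 0.362 → ξ₂ = 104.6 kmol.
Outlet amounts (n = n₀ + Σ ν·ξ):
  B: 867 − 1(462.1) = 404.9
  D: 0 + 2(462.1) − 2(104.6) = 715
  E: 0 + 3(104.6) = 313.9
Total out = 1434 kmol; y_D = 715 / 1434 = 0.4987.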